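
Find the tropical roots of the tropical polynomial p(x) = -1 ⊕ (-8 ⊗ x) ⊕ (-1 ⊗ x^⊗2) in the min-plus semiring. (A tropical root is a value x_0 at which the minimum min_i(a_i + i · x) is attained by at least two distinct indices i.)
Roots: {-7, 7}

Each tropical root is a break point of the lower envelope of the lines y = a_i + i · x (there are 3 lines, with slopes 0, 1, ..., 2). Only the lines that attain the minimum somewhere contribute to roots; other lines are dominated. Here the surviving (envelope) indices are i = 2, i = 1, i = 0.
Intersections between consecutive envelope lines give the roots: for adjacent envelope indices i < j the intersection is x = (a_i − a_j) / (j − i). Reading off the sorted break points: {-7, 7}.
Verification: at each break x_0, at least two indices attain the minimum of min_i(a_i + i · x_0).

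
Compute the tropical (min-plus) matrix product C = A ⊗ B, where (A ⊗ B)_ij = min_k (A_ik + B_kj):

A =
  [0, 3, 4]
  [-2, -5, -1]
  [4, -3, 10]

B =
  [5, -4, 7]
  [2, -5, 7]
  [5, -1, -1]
A ⊗ B =
  [5, -4, 3]
  [-3, -10, -2]
  [-1, -8, 4]

Apply the min-plus product entry-by-entry:
  C[0][0] = min over k of (A[0][0] + B[0][0] = 0 + 5 = 5, A[0][1] + B[1][0] = 3 + 2 = 5, A[0][2] + B[2][0] = 4 + 5 = 9) = 5 (attained at k = 0)
  C[0][1] = min over k of (A[0][0] + B[0][1] = 0 + -4 = -4, A[0][1] + B[1][1] = 3 + -5 = -2, A[0][2] + B[2][1] = 4 + -1 = 3) = -4 (attained at k = 0)
  C[0][2] = min over k of (A[0][0] + B[0][2] = 0 + 7 = 7, A[0][1] + B[1][2] = 3 + 7 = 10, A[0][2] + B[2][2] = 4 + -1 = 3) = 3 (attained at k = 2)
  C[1][0] = min over k of (A[1][0] + B[0][0] = -2 + 5 = 3, A[1][1] + B[1][0] = -5 + 2 = -3, A[1][2] + B[2][0] = -1 + 5 = 4) = -3 (attained at k = 1)
  C[1][1] = min over k of (A[1][0] + B[0][1] = -2 + -4 = -6, A[1][1] + B[1][1] = -5 + -5 = -10, A[1][2] + B[2][1] = -1 + -1 = -2) = -10 (attained at k = 1)
  C[1][2] = min over k of (A[1][0] + B[0][2] = -2 + 7 = 5, A[1][1] + B[1][2] = -5 + 7 = 2, A[1][2] + B[2][2] = -1 + -1 = -2) = -2 (attained at k = 2)
  C[2][0] = min over k of (A[2][0] + B[0][0] = 4 + 5 = 9, A[2][1] + B[1][0] = -3 + 2 = -1, A[2][2] + B[2][0] = 10 + 5 = 15) = -1 (attained at k = 1)
  C[2][1] = min over k of (A[2][0] + B[0][1] = 4 + -4 = 0, A[2][1] + B[1][1] = -3 + -5 = -8, A[2][2] + B[2][1] = 10 + -1 = 9) = -8 (attained at k = 1)
  C[2][2] = min over k of (A[2][0] + B[0][2] = 4 + 7 = 11, A[2][1] + B[1][2] = -3 + 7 = 4, A[2][2] + B[2][2] = 10 + -1 = 9) = 4 (attained at k = 1)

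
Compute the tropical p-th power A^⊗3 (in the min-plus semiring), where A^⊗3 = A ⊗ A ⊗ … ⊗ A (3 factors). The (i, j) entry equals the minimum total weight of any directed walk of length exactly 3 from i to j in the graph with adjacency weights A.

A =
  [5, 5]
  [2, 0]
A^⊗3 =
  [7, 5]
  [2, 0]

Each entry (A^⊗3)_ij equals the minimum over all length-3 walks i = v_0 → v_1 → … → v_3 = j of Σ_t A[v_t][v_{t+1}]. For example, for (i, j) = (0, 1) we minimise over 4 possible intermediate vertex sequences; the minimum is 5, attained along the walk 0 → 1 → 1 → 1.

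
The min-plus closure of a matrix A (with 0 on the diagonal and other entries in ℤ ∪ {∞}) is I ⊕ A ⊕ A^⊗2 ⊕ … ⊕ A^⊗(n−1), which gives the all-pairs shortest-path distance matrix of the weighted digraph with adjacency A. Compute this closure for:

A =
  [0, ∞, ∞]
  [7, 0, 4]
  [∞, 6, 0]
Closure =
  [0, ∞, ∞]
  [7, 0, 4]
  [13, 6, 0]

This is the Floyd-Warshall all-pairs shortest-path computation. For each intermediate vertex k = 0, 1, …, 2, update dist[i][j] ← min(dist[i][j], dist[i][k] + dist[k][j]). The final matrix gives, for each (i, j), the minimum total weight of any directed path from i to j (possibly empty when i = j).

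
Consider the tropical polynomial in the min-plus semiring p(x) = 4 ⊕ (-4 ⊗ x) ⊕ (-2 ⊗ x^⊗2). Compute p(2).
p(2) = -2

A tropical monomial a ⊗ x^⊗i evaluates to a + i · x. Evaluating each term at x = 2:
  Term 0 contributes 4 + 0 · 2 = 4
  Term 1 contributes -4 + 1 · 2 = -2
  Term 2 contributes -2 + 2 · 2 = 2
p(2) = ⊕ of these = min[4, -2, 2] = -2.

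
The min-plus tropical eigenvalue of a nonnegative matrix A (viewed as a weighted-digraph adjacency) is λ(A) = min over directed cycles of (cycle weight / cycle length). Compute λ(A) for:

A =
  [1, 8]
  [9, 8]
λ(A) = 1

Enumerate directed cycles and compute their means (weight / length). Sample:
  cycle 0 → 0: weight = 1, length = 1, mean = 1/1 ≈ 1.000
  cycle 1 → 1: weight = 8, length = 1, mean = 8/1 ≈ 8.000
  cycle 0 → 1 → 0: weight = 17, length = 2, mean = 17/2 ≈ 8.500
  cycle 1 → 0 → 1: weight = 17, length = 2, mean = 17/2 ≈ 8.500
Minimum mean = 1.000, attained e.g. along the cycle 0 → 0 with weight 1 and length 1. So λ(A) = 1/1 = 1.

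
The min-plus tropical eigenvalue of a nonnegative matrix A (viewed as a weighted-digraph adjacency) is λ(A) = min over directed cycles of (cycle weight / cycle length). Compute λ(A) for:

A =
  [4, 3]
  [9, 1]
λ(A) = 1

Enumerate directed cycles and compute their means (weight / length). Sample:
  cycle 0 → 0: weight = 4, length = 1, mean = 4/1 ≈ 4.000
  cycle 1 → 1: weight = 1, length = 1, mean = 1/1 ≈ 1.000
  cycle 0 → 1 → 0: weight = 12, length = 2, mean = 12/2 ≈ 6.000
  cycle 1 → 0 → 1: weight = 12, length = 2, mean = 12/2 ≈ 6.000
Minimum mean = 1.000, attained e.g. along the cycle 1 → 1 with weight 1 and length 1. So λ(A) = 1/1 = 1.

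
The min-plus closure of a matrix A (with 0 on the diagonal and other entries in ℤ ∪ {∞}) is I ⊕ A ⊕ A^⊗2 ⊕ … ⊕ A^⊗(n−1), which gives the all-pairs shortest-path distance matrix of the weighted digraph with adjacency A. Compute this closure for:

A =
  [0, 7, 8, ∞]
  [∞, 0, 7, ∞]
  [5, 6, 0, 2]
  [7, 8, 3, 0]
Closure =
  [0, 7, 8, 10]
  [12, 0, 7, 9]
  [5, 6, 0, 2]
  [7, 8, 3, 0]

This is the Floyd-Warshall all-pairs shortest-path computation. For each intermediate vertex k = 0, 1, …, 3, update dist[i][j] ← min(dist[i][j], dist[i][k] + dist[k][j]). The final matrix gives, for each (i, j), the minimum total weight of any directed path from i to j (possibly empty when i = j).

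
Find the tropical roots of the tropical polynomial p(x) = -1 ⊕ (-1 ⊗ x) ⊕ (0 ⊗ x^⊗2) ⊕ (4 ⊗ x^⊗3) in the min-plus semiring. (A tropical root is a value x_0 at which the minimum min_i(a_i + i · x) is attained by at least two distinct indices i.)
Roots: {-4, -1, 0}

Each tropical root is a break point of the lower envelope of the lines y = a_i + i · x (there are 4 lines, with slopes 0, 1, ..., 3). Only the lines that attain the minimum somewhere contribute to roots; other lines are dominated. Here the surviving (envelope) indices are i = 3, i = 2, i = 1, i = 0.
Intersections between consecutive envelope lines give the roots: for adjacent envelope indices i < j the intersection is x = (a_i − a_j) / (j − i). Reading off the sorted break points: {-4, -1, 0}.
Verification: at each break x_0, at least two indices attain the minimum of min_i(a_i + i · x_0).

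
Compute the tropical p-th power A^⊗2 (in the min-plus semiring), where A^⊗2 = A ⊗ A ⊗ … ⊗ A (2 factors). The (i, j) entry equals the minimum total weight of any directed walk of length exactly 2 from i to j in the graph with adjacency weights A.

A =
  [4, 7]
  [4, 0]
A^⊗2 =
  [8, 7]
  [4, 0]

Each entry (A^⊗2)_ij equals the minimum over all length-2 walks i = v_0 → v_1 → … → v_2 = j of Σ_t A[v_t][v_{t+1}]. For example, for (i, j) = (0, 1) we minimise over 2 possible intermediate vertex sequences; the minimum is 7, attained along the walk 0 → 1 → 1.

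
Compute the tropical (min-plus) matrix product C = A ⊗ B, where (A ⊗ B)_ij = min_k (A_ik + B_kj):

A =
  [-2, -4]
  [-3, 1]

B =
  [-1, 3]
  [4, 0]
A ⊗ B =
  [-3, -4]
  [-4, 0]

Apply the min-plus product entry-by-entry:
  C[0][0] = min over k of (A[0][0] + B[0][0] = -2 + -1 = -3, A[0][1] + B[1][0] = -4 + 4 = 0) = -3 (attained at k = 0)
  C[0][1] = min over k of (A[0][0] + B[0][1] = -2 + 3 = 1, A[0][1] + B[1][1] = -4 + 0 = -4) = -4 (attained at k = 1)
  C[1][0] = min over k of (A[1][0] + B[0][0] = -3 + -1 = -4, A[1][1] + B[1][0] = 1 + 4 = 5) = -4 (attained at k = 0)
  C[1][1] = min over k of (A[1][0] + B[0][1] = -3 + 3 = 0, A[1][1] + B[1][1] = 1 + 0 = 1) = 0 (attained at k = 0)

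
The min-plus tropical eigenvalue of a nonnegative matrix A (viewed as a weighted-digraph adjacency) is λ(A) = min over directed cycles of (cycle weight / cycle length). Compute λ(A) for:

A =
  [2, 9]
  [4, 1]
λ(A) = 1

Enumerate directed cycles and compute their means (weight / length). Sample:
  cycle 0 → 0: weight = 2, length = 1, mean = 2/1 ≈ 2.000
  cycle 1 → 1: weight = 1, length = 1, mean = 1/1 ≈ 1.000
  cycle 0 → 1 → 0: weight = 13, length = 2, mean = 13/2 ≈ 6.500
  cycle 1 → 0 → 1: weight = 13, length = 2, mean = 13/2 ≈ 6.500
Minimum mean = 1.000, attained e.g. along the cycle 1 → 1 with weight 1 and length 1. So λ(A) = 1/1 = 1.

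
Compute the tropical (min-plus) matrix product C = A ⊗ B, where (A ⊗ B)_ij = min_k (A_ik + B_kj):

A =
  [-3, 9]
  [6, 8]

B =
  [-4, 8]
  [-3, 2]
A ⊗ B =
  [-7, 5]
  [2, 10]

Apply the min-plus product entry-by-entry:
  C[0][0] = min over k of (A[0][0] + B[0][0] = -3 + -4 = -7, A[0][1] + B[1][0] = 9 + -3 = 6) = -7 (attained at k = 0)
  C[0][1] = min over k of (A[0][0] + B[0][1] = -3 + 8 = 5, A[0][1] + B[1][1] = 9 + 2 = 11) = 5 (attained at k = 0)
  C[1][0] = min over k of (A[1][0] + B[0][0] = 6 + -4 = 2, A[1][1] + B[1][0] = 8 + -3 = 5) = 2 (attained at k = 0)
  C[1][1] = min over k of (A[1][0] + B[0][1] = 6 + 8 = 14, A[1][1] + B[1][1] = 8 + 2 = 10) = 10 (attained at k = 1)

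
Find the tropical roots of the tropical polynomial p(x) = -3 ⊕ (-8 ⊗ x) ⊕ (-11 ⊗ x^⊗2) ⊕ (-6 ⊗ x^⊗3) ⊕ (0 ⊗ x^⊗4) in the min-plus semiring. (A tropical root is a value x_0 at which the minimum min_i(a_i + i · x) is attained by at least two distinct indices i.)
Roots: {-6, -5, 3, 5}

Each tropical root is a break point of the lower envelope of the lines y = a_i + i · x (there are 5 lines, with slopes 0, 1, ..., 4). Only the lines that attain the minimum somewhere contribute to roots; other lines are dominated. Here the surviving (envelope) indices are i = 4, i = 3, i = 2, i = 1, i = 0.
Intersections between consecutive envelope lines give the roots: for adjacent envelope indices i < j the intersection is x = (a_i − a_j) / (j − i). Reading off the sorted break points: {-6, -5, 3, 5}.
Verification: at each break x_0, at least two indices attain the minimum of min_i(a_i + i · x_0).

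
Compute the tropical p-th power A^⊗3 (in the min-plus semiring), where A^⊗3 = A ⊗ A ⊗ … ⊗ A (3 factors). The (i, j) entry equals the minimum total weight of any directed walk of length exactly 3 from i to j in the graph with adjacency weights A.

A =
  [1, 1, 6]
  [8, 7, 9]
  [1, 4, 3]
A^⊗3 =
  [3, 3, 8]
  [10, 10, 15]
  [3, 3, 8]

Each entry (A^⊗3)_ij equals the minimum over all length-3 walks i = v_0 → v_1 → … → v_3 = j of Σ_t A[v_t][v_{t+1}]. For example, for (i, j) = (0, 2) we minimise over 9 possible intermediate vertex sequences; the minimum is 8, attained along the walk 0 → 0 → 0 → 2.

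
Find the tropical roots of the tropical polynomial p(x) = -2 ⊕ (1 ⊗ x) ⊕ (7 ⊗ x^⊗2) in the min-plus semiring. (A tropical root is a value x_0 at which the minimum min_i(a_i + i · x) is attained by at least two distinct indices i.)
Roots: {-6, -3}

Each tropical root is a break point of the lower envelope of the lines y = a_i + i · x (there are 3 lines, with slopes 0, 1, ..., 2). Only the lines that attain the minimum somewhere contribute to roots; other lines are dominated. Here the surviving (envelope) indices are i = 2, i = 1, i = 0.
Intersections between consecutive envelope lines give the roots: for adjacent envelope indices i < j the intersection is x = (a_i − a_j) / (j − i). Reading off the sorted break points: {-6, -3}.
Verification: at each break x_0, at least two indices attain the minimum of min_i(a_i + i · x_0).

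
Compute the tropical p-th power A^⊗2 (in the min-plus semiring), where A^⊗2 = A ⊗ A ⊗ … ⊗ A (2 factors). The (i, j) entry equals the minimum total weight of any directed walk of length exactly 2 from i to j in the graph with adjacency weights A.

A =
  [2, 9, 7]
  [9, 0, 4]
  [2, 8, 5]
A^⊗2 =
  [4, 9, 9]
  [6, 0, 4]
  [4, 8, 9]

Each entry (A^⊗2)_ij equals the minimum over all length-2 walks i = v_0 → v_1 → … → v_2 = j of Σ_t A[v_t][v_{t+1}]. For example, for (i, j) = (0, 2) we minimise over 3 possible intermediate vertex sequences; the minimum is 9, attained along the walk 0 → 0 → 2.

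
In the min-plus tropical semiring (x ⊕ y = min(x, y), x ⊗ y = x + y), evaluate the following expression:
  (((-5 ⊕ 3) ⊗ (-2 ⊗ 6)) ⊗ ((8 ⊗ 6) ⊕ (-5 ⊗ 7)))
(((-5 ⊕ 3) ⊗ (-2 ⊗ 6)) ⊗ ((8 ⊗ 6) ⊕ (-5 ⊗ 7))) = 1

Expand innermost to outermost. Recall ⊕ takes the minimum of its arguments and ⊗ takes their sum. Working out the expression (((-5 ⊕ 3) ⊗ (-2 ⊗ 6)) ⊗ ((8 ⊗ 6) ⊕ (-5 ⊗ 7))) gives 1.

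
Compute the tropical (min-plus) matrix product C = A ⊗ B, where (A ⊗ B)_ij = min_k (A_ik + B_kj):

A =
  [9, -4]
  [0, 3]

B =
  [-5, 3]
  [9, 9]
A ⊗ B =
  [4, 5]
  [-5, 3]

Apply the min-plus product entry-by-entry:
  C[0][0] = min over k of (A[0][0] + B[0][0] = 9 + -5 = 4, A[0][1] + B[1][0] = -4 + 9 = 5) = 4 (attained at k = 0)
  C[0][1] = min over k of (A[0][0] + B[0][1] = 9 + 3 = 12, A[0][1] + B[1][1] = -4 + 9 = 5) = 5 (attained at k = 1)
  C[1][0] = min over k of (A[1][0] + B[0][0] = 0 + -5 = -5, A[1][1] + B[1][0] = 3 + 9 = 12) = -5 (attained at k = 0)
  C[1][1] = min over k of (A[1][0] + B[0][1] = 0 + 3 = 3, A[1][1] + B[1][1] = 3 + 9 = 12) = 3 (attained at k = 0)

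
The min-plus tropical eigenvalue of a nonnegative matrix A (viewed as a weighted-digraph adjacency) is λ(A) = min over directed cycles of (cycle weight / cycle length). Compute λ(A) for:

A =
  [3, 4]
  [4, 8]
λ(A) = 3

Enumerate directed cycles and compute their means (weight / length). Sample:
  cycle 0 → 0: weight = 3, length = 1, mean = 3/1 ≈ 3.000
  cycle 1 → 1: weight = 8, length = 1, mean = 8/1 ≈ 8.000
  cycle 0 → 1 → 0: weight = 8, length = 2, mean = 8/2 ≈ 4.000
  cycle 1 → 0 → 1: weight = 8, length = 2, mean = 8/2 ≈ 4.000
Minimum mean = 3.000, attained e.g. along the cycle 0 → 0 with weight 3 and length 1. So λ(A) = 3/1 = 3.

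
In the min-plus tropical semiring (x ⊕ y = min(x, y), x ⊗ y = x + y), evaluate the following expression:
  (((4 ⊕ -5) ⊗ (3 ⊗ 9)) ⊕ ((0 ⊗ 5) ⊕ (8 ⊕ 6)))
(((4 ⊕ -5) ⊗ (3 ⊗ 9)) ⊕ ((0 ⊗ 5) ⊕ (8 ⊕ 6))) = 5

Expand innermost to outermost. Recall ⊕ takes the minimum of its arguments and ⊗ takes their sum. Working out the expression (((4 ⊕ -5) ⊗ (3 ⊗ 9)) ⊕ ((0 ⊗ 5) ⊕ (8 ⊕ 6))) gives 5.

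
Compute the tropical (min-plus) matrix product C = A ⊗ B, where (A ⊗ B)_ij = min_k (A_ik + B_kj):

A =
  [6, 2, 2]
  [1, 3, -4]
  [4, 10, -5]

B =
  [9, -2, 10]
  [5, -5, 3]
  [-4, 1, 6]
A ⊗ B =
  [-2, -3, 5]
  [-8, -3, 2]
  [-9, -4, 1]

Apply the min-plus product entry-by-entry:
  C[0][0] = min over k of (A[0][0] + B[0][0] = 6 + 9 = 15, A[0][1] + B[1][0] = 2 + 5 = 7, A[0][2] + B[2][0] = 2 + -4 = -2) = -2 (attained at k = 2)
  C[0][1] = min over k of (A[0][0] + B[0][1] = 6 + -2 = 4, A[0][1] + B[1][1] = 2 + -5 = -3, A[0][2] + B[2][1] = 2 + 1 = 3) = -3 (attained at k = 1)
  C[0][2] = min over k of (A[0][0] + B[0][2] = 6 + 10 = 16, A[0][1] + B[1][2] = 2 + 3 = 5, A[0][2] + B[2][2] = 2 + 6 = 8) = 5 (attained at k = 1)
  C[1][0] = min over k of (A[1][0] + B[0][0] = 1 + 9 = 10, A[1][1] + B[1][0] = 3 + 5 = 8, A[1][2] + B[2][0] = -4 + -4 = -8) = -8 (attained at k = 2)
  C[1][1] = min over k of (A[1][0] + B[0][1] = 1 + -2 = -1, A[1][1] + B[1][1] = 3 + -5 = -2, A[1][2] + B[2][1] = -4 + 1 = -3) = -3 (attained at k = 2)
  C[1][2] = min over k of (A[1][0] + B[0][2] = 1 + 10 = 11, A[1][1] + B[1][2] = 3 + 3 = 6, A[1][2] + B[2][2] = -4 + 6 = 2) = 2 (attained at k = 2)
  C[2][0] = min over k of (A[2][0] + B[0][0] = 4 + 9 = 13, A[2][1] + B[1][0] = 10 + 5 = 15, A[2][2] + B[2][0] = -5 + -4 = -9) = -9 (attained at k = 2)
  C[2][1] = min over k of (A[2][0] + B[0][1] = 4 + -2 = 2, A[2][1] + B[1][1] = 10 + -5 = 5, A[2][2] + B[2][1] = -5 + 1 = -4) = -4 (attained at k = 2)
  C[2][2] = min over k of (A[2][0] + B[0][2] = 4 + 10 = 14, A[2][1] + B[1][2] = 10 + 3 = 13, A[2][2] + B[2][2] = -5 + 6 = 1) = 1 (attained at k = 2)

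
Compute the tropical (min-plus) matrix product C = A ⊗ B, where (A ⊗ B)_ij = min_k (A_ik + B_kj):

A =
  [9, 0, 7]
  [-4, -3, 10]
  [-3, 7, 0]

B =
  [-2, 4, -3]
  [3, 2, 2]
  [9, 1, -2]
A ⊗ B =
  [3, 2, 2]
  [-6, -1, -7]
  [-5, 1, -6]

Apply the min-plus product entry-by-entry:
  C[0][0] = min over k of (A[0][0] + B[0][0] = 9 + -2 = 7, A[0][1] + B[1][0] = 0 + 3 = 3, A[0][2] + B[2][0] = 7 + 9 = 16) = 3 (attained at k = 1)
  C[0][1] = min over k of (A[0][0] + B[0][1] = 9 + 4 = 13, A[0][1] + B[1][1] = 0 + 2 = 2, A[0][2] + B[2][1] = 7 + 1 = 8) = 2 (attained at k = 1)
  C[0][2] = min over k of (A[0][0] + B[0][2] = 9 + -3 = 6, A[0][1] + B[1][2] = 0 + 2 = 2, A[0][2] + B[2][2] = 7 + -2 = 5) = 2 (attained at k = 1)
  C[1][0] = min over k of (A[1][0] + B[0][0] = -4 + -2 = -6, A[1][1] + B[1][0] = -3 + 3 = 0, A[1][2] + B[2][0] = 10 + 9 = 19) = -6 (attained at k = 0)
  C[1][1] = min over k of (A[1][0] + B[0][1] = -4 + 4 = 0, A[1][1] + B[1][1] = -3 + 2 = -1, A[1][2] + B[2][1] = 10 + 1 = 11) = -1 (attained at k = 1)
  C[1][2] = min over k of (A[1][0] + B[0][2] = -4 + -3 = -7, A[1][1] + B[1][2] = -3 + 2 = -1, A[1][2] + B[2][2] = 10 + -2 = 8) = -7 (attained at k = 0)
  C[2][0] = min over k of (A[2][0] + B[0][0] = -3 + -2 = -5, A[2][1] + B[1][0] = 7 + 3 = 10, A[2][2] + B[2][0] = 0 + 9 = 9) = -5 (attained at k = 0)
  C[2][1] = min over k of (A[2][0] + B[0][1] = -3 + 4 = 1, A[2][1] + B[1][1] = 7 + 2 = 9, A[2][2] + B[2][1] = 0 + 1 = 1) = 1 (attained at k = 0)
  C[2][2] = min over k of (A[2][0] + B[0][2] = -3 + -3 = -6, A[2][1] + B[1][2] = 7 + 2 = 9, A[2][2] + B[2][2] = 0 + -2 = -2) = -6 (attained at k = 0)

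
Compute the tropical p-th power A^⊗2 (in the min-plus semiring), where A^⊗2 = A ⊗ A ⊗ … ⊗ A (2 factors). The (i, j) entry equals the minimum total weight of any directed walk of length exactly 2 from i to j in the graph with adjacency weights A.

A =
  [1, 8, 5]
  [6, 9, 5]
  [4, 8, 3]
A^⊗2 =
  [2, 9, 6]
  [7, 13, 8]
  [5, 11, 6]

Each entry (A^⊗2)_ij equals the minimum over all length-2 walks i = v_0 → v_1 → … → v_2 = j of Σ_t A[v_t][v_{t+1}]. For example, for (i, j) = (0, 2) we minimise over 3 possible intermediate vertex sequences; the minimum is 6, attained along the walk 0 → 0 → 2.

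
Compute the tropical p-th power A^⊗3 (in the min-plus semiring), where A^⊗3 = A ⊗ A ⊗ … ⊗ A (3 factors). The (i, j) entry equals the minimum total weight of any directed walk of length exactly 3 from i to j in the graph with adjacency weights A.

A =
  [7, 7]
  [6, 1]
A^⊗3 =
  [14, 9]
  [8, 3]

Each entry (A^⊗3)_ij equals the minimum over all length-3 walks i = v_0 → v_1 → … → v_3 = j of Σ_t A[v_t][v_{t+1}]. For example, for (i, j) = (0, 1) we minimise over 4 possible intermediate vertex sequences; the minimum is 9, attained along the walk 0 → 1 → 1 → 1.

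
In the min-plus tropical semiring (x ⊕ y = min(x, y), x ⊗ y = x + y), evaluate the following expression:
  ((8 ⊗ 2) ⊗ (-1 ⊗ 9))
((8 ⊗ 2) ⊗ (-1 ⊗ 9)) = 18

Expand innermost to outermost. Recall ⊕ takes the minimum of its arguments and ⊗ takes their sum. Working out the expression ((8 ⊗ 2) ⊗ (-1 ⊗ 9)) gives 18.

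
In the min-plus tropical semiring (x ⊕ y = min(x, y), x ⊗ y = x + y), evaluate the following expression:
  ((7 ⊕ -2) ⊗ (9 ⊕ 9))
((7 ⊕ -2) ⊗ (9 ⊕ 9)) = 7

Expand innermost to outermost. Recall ⊕ takes the minimum of its arguments and ⊗ takes their sum. Working out the expression ((7 ⊕ -2) ⊗ (9 ⊕ 9)) gives 7.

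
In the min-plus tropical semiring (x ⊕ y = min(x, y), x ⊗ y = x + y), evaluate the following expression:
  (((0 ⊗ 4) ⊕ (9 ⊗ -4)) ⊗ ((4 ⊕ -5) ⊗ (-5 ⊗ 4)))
(((0 ⊗ 4) ⊕ (9 ⊗ -4)) ⊗ ((4 ⊕ -5) ⊗ (-5 ⊗ 4))) = -2

Expand innermost to outermost. Recall ⊕ takes the minimum of its arguments and ⊗ takes their sum. Working out the expression (((0 ⊗ 4) ⊕ (9 ⊗ -4)) ⊗ ((4 ⊕ -5) ⊗ (-5 ⊗ 4))) gives -2.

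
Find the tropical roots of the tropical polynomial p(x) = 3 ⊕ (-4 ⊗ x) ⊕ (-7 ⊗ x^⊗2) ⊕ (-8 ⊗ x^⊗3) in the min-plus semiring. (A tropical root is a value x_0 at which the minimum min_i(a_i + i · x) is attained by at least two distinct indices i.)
Roots: {1, 3, 7}

Each tropical root is a break point of the lower envelope of the lines y = a_i + i · x (there are 4 lines, with slopes 0, 1, ..., 3). Only the lines that attain the minimum somewhere contribute to roots; other lines are dominated. Here the surviving (envelope) indices are i = 3, i = 2, i = 1, i = 0.
Intersections between consecutive envelope lines give the roots: for adjacent envelope indices i < j the intersection is x = (a_i − a_j) / (j − i). Reading off the sorted break points: {1, 3, 7}.
Verification: at each break x_0, at least two indices attain the minimum of min_i(a_i + i · x_0).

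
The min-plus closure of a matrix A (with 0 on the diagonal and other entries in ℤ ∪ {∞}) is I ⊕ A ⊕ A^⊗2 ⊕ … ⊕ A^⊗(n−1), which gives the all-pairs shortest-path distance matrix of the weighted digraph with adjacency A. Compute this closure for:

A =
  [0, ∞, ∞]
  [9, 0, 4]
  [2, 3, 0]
Closure =
  [0, ∞, ∞]
  [6, 0, 4]
  [2, 3, 0]

This is the Floyd-Warshall all-pairs shortest-path computation. For each intermediate vertex k = 0, 1, …, 2, update dist[i][j] ← min(dist[i][j], dist[i][k] + dist[k][j]). The final matrix gives, for each (i, j), the minimum total weight of any directed path from i to j (possibly empty when i = j).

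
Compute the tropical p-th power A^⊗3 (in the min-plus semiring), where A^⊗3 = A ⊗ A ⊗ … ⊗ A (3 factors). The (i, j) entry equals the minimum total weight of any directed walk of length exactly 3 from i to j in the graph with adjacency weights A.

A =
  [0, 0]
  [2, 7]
A^⊗3 =
  [0, 0]
  [2, 2]

Each entry (A^⊗3)_ij equals the minimum over all length-3 walks i = v_0 → v_1 → … → v_3 = j of Σ_t A[v_t][v_{t+1}]. For example, for (i, j) = (0, 1) we minimise over 4 possible intermediate vertex sequences; the minimum is 0, attained along the walk 0 → 0 → 0 → 1.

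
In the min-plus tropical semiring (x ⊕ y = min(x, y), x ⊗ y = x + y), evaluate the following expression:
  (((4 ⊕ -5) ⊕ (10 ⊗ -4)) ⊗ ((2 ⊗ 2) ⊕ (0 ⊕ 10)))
(((4 ⊕ -5) ⊕ (10 ⊗ -4)) ⊗ ((2 ⊗ 2) ⊕ (0 ⊕ 10))) = -5

Expand innermost to outermost. Recall ⊕ takes the minimum of its arguments and ⊗ takes their sum. Working out the expression (((4 ⊕ -5) ⊕ (10 ⊗ -4)) ⊗ ((2 ⊗ 2) ⊕ (0 ⊕ 10))) gives -5.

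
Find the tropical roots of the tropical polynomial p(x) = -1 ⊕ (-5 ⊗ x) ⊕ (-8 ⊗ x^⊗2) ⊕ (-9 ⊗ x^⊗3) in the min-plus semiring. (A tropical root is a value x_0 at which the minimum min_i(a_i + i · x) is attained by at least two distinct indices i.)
Roots: {1, 3, 4}

Each tropical root is a break point of the lower envelope of the lines y = a_i + i · x (there are 4 lines, with slopes 0, 1, ..., 3). Only the lines that attain the minimum somewhere contribute to roots; other lines are dominated. Here the surviving (envelope) indices are i = 3, i = 2, i = 1, i = 0.
Intersections between consecutive envelope lines give the roots: for adjacent envelope indices i < j the intersection is x = (a_i − a_j) / (j − i). Reading off the sorted break points: {1, 3, 4}.
Verification: at each break x_0, at least two indices attain the minimum of min_i(a_i + i · x_0).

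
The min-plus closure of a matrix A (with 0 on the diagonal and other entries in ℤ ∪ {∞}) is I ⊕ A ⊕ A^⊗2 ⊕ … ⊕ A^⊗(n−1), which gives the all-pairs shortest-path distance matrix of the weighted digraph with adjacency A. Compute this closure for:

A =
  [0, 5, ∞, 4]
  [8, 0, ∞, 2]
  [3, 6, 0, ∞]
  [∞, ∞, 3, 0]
Closure =
  [0, 5, 7, 4]
  [8, 0, 5, 2]
  [3, 6, 0, 7]
  [6, 9, 3, 0]

This is the Floyd-Warshall all-pairs shortest-path computation. For each intermediate vertex k = 0, 1, …, 3, update dist[i][j] ← min(dist[i][j], dist[i][k] + dist[k][j]). The final matrix gives, for each (i, j), the minimum total weight of any directed path from i to j (possibly empty when i = j).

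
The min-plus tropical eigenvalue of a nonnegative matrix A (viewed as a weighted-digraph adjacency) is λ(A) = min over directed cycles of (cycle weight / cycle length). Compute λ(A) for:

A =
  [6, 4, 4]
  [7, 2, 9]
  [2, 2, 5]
λ(A) = 2

Enumerate directed cycles and compute their means (weight / length). Sample:
  cycle 0 → 0: weight = 6, length = 1, mean = 6/1 ≈ 6.000
  cycle 1 → 1: weight = 2, length = 1, mean = 2/1 ≈ 2.000
  cycle 2 → 2: weight = 5, length = 1, mean = 5/1 ≈ 5.000
  cycle 0 → 1 → 0: weight = 11, length = 2, mean = 11/2 ≈ 5.500
  cycle 0 → 2 → 0: weight = 6, length = 2, mean = 6/2 ≈ 3.000
  cycle 1 → 0 → 1: weight = 11, length = 2, mean = 11/2 ≈ 5.500
Minimum mean = 2.000, attained e.g. along the cycle 1 → 1 with weight 2 and length 1. So λ(A) = 2/1 = 2.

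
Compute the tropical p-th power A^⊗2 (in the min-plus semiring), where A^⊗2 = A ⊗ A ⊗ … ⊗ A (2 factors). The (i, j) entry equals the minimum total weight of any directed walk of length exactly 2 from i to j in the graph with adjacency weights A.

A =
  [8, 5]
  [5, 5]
A^⊗2 =
  [10, 10]
  [10, 10]

Each entry (A^⊗2)_ij equals the minimum over all length-2 walks i = v_0 → v_1 → … → v_2 = j of Σ_t A[v_t][v_{t+1}]. For example, for (i, j) = (0, 1) we minimise over 2 possible intermediate vertex sequences; the minimum is 10, attained along the walk 0 → 1 → 1.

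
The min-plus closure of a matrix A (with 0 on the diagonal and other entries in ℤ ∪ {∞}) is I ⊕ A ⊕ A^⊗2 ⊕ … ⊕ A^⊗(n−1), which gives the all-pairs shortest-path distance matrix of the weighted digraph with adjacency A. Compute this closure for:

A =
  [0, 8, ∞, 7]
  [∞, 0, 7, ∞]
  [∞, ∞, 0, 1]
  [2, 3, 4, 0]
Closure =
  [0, 8, 11, 7]
  [10, 0, 7, 8]
  [3, 4, 0, 1]
  [2, 3, 4, 0]

This is the Floyd-Warshall all-pairs shortest-path computation. For each intermediate vertex k = 0, 1, …, 3, update dist[i][j] ← min(dist[i][j], dist[i][k] + dist[k][j]). The final matrix gives, for each (i, j), the minimum total weight of any directed path from i to j (possibly empty when i = j).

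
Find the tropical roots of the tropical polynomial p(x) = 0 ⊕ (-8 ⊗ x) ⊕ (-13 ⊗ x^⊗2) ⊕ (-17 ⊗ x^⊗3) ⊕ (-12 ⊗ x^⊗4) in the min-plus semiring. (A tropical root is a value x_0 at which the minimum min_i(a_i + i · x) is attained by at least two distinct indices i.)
Roots: {-5, 4, 5, 8}

Each tropical root is a break point of the lower envelope of the lines y = a_i + i · x (there are 5 lines, with slopes 0, 1, ..., 4). Only the lines that attain the minimum somewhere contribute to roots; other lines are dominated. Here the surviving (envelope) indices are i = 4, i = 3, i = 2, i = 1, i = 0.
Intersections between consecutive envelope lines give the roots: for adjacent envelope indices i < j the intersection is x = (a_i − a_j) / (j − i). Reading off the sorted break points: {-5, 4, 5, 8}.
Verification: at each break x_0, at least two indices attain the minimum of min_i(a_i + i · x_0).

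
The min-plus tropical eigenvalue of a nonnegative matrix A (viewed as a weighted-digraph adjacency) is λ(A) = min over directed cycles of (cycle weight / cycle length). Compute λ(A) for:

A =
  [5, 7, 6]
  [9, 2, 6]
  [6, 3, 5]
λ(A) = 2

Enumerate directed cycles and compute their means (weight / length). Sample:
  cycle 0 → 0: weight = 5, length = 1, mean = 5/1 ≈ 5.000
  cycle 1 → 1: weight = 2, length = 1, mean = 2/1 ≈ 2.000
  cycle 2 → 2: weight = 5, length = 1, mean = 5/1 ≈ 5.000
  cycle 0 → 1 → 0: weight = 16, length = 2, mean = 16/2 ≈ 8.000
  cycle 0 → 2 → 0: weight = 12, length = 2, mean = 12/2 ≈ 6.000
  cycle 1 → 0 → 1: weight = 16, length = 2, mean = 16/2 ≈ 8.000
Minimum mean = 2.000, attained e.g. along the cycle 1 → 1 with weight 2 and length 1. So λ(A) = 2/1 = 2.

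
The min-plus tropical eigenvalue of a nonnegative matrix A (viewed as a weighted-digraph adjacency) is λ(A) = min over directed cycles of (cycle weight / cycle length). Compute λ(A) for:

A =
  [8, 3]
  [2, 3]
λ(A) = 5/2

Enumerate directed cycles and compute their means (weight / length). Sample:
  cycle 0 → 0: weight = 8, length = 1, mean = 8/1 ≈ 8.000
  cycle 1 → 1: weight = 3, length = 1, mean = 3/1 ≈ 3.000
  cycle 0 → 1 → 0: weight = 5, length = 2, mean = 5/2 ≈ 2.500
  cycle 1 → 0 → 1: weight = 5, length = 2, mean = 5/2 ≈ 2.500
Minimum mean = 2.500, attained e.g. along the cycle 0 → 1 → 0 with weight 5 and length 2. So λ(A) = 5/2 = 5/2.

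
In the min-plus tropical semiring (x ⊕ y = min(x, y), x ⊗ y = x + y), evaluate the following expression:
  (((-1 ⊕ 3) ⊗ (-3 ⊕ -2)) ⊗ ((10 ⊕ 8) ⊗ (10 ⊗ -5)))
(((-1 ⊕ 3) ⊗ (-3 ⊕ -2)) ⊗ ((10 ⊕ 8) ⊗ (10 ⊗ -5))) = 9

Expand innermost to outermost. Recall ⊕ takes the minimum of its arguments and ⊗ takes their sum. Working out the expression (((-1 ⊕ 3) ⊗ (-3 ⊕ -2)) ⊗ ((10 ⊕ 8) ⊗ (10 ⊗ -5))) gives 9.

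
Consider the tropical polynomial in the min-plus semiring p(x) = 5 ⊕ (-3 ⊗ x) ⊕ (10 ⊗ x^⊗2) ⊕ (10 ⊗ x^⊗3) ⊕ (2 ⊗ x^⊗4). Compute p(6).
p(6) = 3

A tropical monomial a ⊗ x^⊗i evaluates to a + i · x. Evaluating each term at x = 6:
  Term 0 contributes 5 + 0 · 6 = 5
  Term 1 contributes -3 + 1 · 6 = 3
  Term 2 contributes 10 + 2 · 6 = 22
  Term 3 contributes 10 + 3 · 6 = 28
  Term 4 contributes 2 + 4 · 6 = 26
p(6) = ⊕ of these = min[5, 3, 22, 28, 26] = 3.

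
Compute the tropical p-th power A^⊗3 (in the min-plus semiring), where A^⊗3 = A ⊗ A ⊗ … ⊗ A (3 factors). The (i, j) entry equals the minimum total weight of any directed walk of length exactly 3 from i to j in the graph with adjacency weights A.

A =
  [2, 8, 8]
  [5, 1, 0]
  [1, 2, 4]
A^⊗3 =
  [6, 10, 9]
  [2, 3, 2]
  [3, 4, 3]

Each entry (A^⊗3)_ij equals the minimum over all length-3 walks i = v_0 → v_1 → … → v_3 = j of Σ_t A[v_t][v_{t+1}]. For example, for (i, j) = (0, 2) we minimise over 9 possible intermediate vertex sequences; the minimum is 9, attained along the walk 0 → 1 → 1 → 2.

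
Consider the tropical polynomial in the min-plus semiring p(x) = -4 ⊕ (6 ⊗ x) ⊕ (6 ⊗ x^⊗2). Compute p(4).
p(4) = -4

A tropical monomial a ⊗ x^⊗i evaluates to a + i · x. Evaluating each term at x = 4:
  Term 0 contributes -4 + 0 · 4 = -4
  Term 1 contributes 6 + 1 · 4 = 10
  Term 2 contributes 6 + 2 · 4 = 14
p(4) = ⊕ of these = min[-4, 10, 14] = -4.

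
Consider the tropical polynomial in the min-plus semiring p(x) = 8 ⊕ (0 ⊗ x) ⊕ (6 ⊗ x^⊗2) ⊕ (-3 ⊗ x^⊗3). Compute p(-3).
p(-3) = -12

A tropical monomial a ⊗ x^⊗i evaluates to a + i · x. Evaluating each term at x = -3:
  Term 0 contributes 8 + 0 · -3 = 8
  Term 1 contributes 0 + 1 · -3 = -3
  Term 2 contributes 6 + 2 · -3 = 0
  Term 3 contributes -3 + 3 · -3 = -12
p(-3) = ⊕ of these = min[8, -3, 0, -12] = -12.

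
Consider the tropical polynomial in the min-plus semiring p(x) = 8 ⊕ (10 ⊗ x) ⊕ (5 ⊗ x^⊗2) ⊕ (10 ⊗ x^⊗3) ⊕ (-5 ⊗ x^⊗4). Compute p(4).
p(4) = 8

A tropical monomial a ⊗ x^⊗i evaluates to a + i · x. Evaluating each term at x = 4:
  Term 0 contributes 8 + 0 · 4 = 8
  Term 1 contributes 10 + 1 · 4 = 14
  Term 2 contributes 5 + 2 · 4 = 13
  Term 3 contributes 10 + 3 · 4 = 22
  Term 4 contributes -5 + 4 · 4 = 11
p(4) = ⊕ of these = min[8, 14, 13, 22, 11] = 8.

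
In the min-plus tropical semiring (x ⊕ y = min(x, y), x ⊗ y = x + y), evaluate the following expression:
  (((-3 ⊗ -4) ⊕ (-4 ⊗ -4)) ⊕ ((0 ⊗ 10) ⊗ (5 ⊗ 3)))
(((-3 ⊗ -4) ⊕ (-4 ⊗ -4)) ⊕ ((0 ⊗ 10) ⊗ (5 ⊗ 3))) = -8

Expand innermost to outermost. Recall ⊕ takes the minimum of its arguments and ⊗ takes their sum. Working out the expression (((-3 ⊗ -4) ⊕ (-4 ⊗ -4)) ⊕ ((0 ⊗ 10) ⊗ (5 ⊗ 3))) gives -8.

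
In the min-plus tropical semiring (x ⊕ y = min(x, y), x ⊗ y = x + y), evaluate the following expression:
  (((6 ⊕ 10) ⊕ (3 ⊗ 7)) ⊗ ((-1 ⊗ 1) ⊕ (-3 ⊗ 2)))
(((6 ⊕ 10) ⊕ (3 ⊗ 7)) ⊗ ((-1 ⊗ 1) ⊕ (-3 ⊗ 2))) = 5

Expand innermost to outermost. Recall ⊕ takes the minimum of its arguments and ⊗ takes their sum. Working out the expression (((6 ⊕ 10) ⊕ (3 ⊗ 7)) ⊗ ((-1 ⊗ 1) ⊕ (-3 ⊗ 2))) gives 5.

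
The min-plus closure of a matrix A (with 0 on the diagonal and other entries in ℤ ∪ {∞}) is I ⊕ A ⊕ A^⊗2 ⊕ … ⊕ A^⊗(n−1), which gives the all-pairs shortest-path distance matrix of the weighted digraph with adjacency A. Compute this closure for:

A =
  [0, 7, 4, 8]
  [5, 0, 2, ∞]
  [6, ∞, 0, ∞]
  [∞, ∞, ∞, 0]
Closure =
  [0, 7, 4, 8]
  [5, 0, 2, 13]
  [6, 13, 0, 14]
  [∞, ∞, ∞, 0]

This is the Floyd-Warshall all-pairs shortest-path computation. For each intermediate vertex k = 0, 1, …, 3, update dist[i][j] ← min(dist[i][j], dist[i][k] + dist[k][j]). The final matrix gives, for each (i, j), the minimum total weight of any directed path from i to j (possibly empty when i = j).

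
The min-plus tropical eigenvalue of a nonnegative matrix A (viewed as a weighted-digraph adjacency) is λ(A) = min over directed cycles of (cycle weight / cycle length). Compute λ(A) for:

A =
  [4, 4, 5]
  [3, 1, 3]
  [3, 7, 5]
λ(A) = 1

Enumerate directed cycles and compute their means (weight / length). Sample:
  cycle 0 → 0: weight = 4, length = 1, mean = 4/1 ≈ 4.000
  cycle 1 → 1: weight = 1, length = 1, mean = 1/1 ≈ 1.000
  cycle 2 → 2: weight = 5, length = 1, mean = 5/1 ≈ 5.000
  cycle 0 → 1 → 0: weight = 7, length = 2, mean = 7/2 ≈ 3.500
  cycle 0 → 2 → 0: weight = 8, length = 2, mean = 8/2 ≈ 4.000
  cycle 1 → 0 → 1: weight = 7, length = 2, mean = 7/2 ≈ 3.500
Minimum mean = 1.000, attained e.g. along the cycle 1 → 1 with weight 1 and length 1. So λ(A) = 1/1 = 1.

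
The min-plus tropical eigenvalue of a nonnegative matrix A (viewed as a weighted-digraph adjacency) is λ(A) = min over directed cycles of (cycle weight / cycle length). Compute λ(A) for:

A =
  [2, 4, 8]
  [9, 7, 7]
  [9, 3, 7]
λ(A) = 2

Enumerate directed cycles and compute their means (weight / length). Sample:
  cycle 0 → 0: weight = 2, length = 1, mean = 2/1 ≈ 2.000
  cycle 1 → 1: weight = 7, length = 1, mean = 7/1 ≈ 7.000
  cycle 2 → 2: weight = 7, length = 1, mean = 7/1 ≈ 7.000
  cycle 0 → 1 → 0: weight = 13, length = 2, mean = 13/2 ≈ 6.500
  cycle 0 → 2 → 0: weight = 17, length = 2, mean = 17/2 ≈ 8.500
  cycle 1 → 0 → 1: weight = 13, length = 2, mean = 13/2 ≈ 6.500
Minimum mean = 2.000, attained e.g. along the cycle 0 → 0 with weight 2 and length 1. So λ(A) = 2/1 = 2.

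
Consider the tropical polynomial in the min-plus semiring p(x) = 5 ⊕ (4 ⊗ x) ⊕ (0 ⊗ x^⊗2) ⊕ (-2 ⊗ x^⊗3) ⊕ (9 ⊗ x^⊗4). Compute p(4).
p(4) = 5

A tropical monomial a ⊗ x^⊗i evaluates to a + i · x. Evaluating each term at x = 4:
  Term 0 contributes 5 + 0 · 4 = 5
  Term 1 contributes 4 + 1 · 4 = 8
  Term 2 contributes 0 + 2 · 4 = 8
  Term 3 contributes -2 + 3 · 4 = 10
  Term 4 contributes 9 + 4 · 4 = 25
p(4) = ⊕ of these = min[5, 8, 8, 10, 25] = 5.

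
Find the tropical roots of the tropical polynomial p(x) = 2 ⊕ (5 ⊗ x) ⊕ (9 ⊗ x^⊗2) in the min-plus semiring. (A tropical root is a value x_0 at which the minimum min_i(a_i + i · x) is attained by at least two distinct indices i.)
Roots: {-4, -3}

Each tropical root is a break point of the lower envelope of the lines y = a_i + i · x (there are 3 lines, with slopes 0, 1, ..., 2). Only the lines that attain the minimum somewhere contribute to roots; other lines are dominated. Here the surviving (envelope) indices are i = 2, i = 1, i = 0.
Intersections between consecutive envelope lines give the roots: for adjacent envelope indices i < j the intersection is x = (a_i − a_j) / (j − i). Reading off the sorted break points: {-4, -3}.
Verification: at each break x_0, at least two indices attain the minimum of min_i(a_i + i · x_0).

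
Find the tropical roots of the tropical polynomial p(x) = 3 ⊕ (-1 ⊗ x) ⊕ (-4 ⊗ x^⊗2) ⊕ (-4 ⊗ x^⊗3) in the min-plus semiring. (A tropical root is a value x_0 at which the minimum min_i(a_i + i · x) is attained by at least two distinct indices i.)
Roots: {0, 3, 4}

Each tropical root is a break point of the lower envelope of the lines y = a_i + i · x (there are 4 lines, with slopes 0, 1, ..., 3). Only the lines that attain the minimum somewhere contribute to roots; other lines are dominated. Here the surviving (envelope) indices are i = 3, i = 2, i = 1, i = 0.
Intersections between consecutive envelope lines give the roots: for adjacent envelope indices i < j the intersection is x = (a_i − a_j) / (j − i). Reading off the sorted break points: {0, 3, 4}.
Verification: at each break x_0, at least two indices attain the minimum of min_i(a_i + i · x_0).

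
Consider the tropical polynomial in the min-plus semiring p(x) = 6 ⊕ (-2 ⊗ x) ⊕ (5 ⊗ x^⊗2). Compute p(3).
p(3) = 1

A tropical monomial a ⊗ x^⊗i evaluates to a + i · x. Evaluating each term at x = 3:
  Term 0 contributes 6 + 0 · 3 = 6
  Term 1 contributes -2 + 1 · 3 = 1
  Term 2 contributes 5 + 2 · 3 = 11
p(3) = ⊕ of these = min[6, 1, 11] = 1.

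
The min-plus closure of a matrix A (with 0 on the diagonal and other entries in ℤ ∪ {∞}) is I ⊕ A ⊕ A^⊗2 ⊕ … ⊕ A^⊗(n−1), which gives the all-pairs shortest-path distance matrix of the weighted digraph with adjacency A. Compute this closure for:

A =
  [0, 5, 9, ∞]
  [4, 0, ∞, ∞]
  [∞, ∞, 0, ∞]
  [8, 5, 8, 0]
Closure =
  [0, 5, 9, ∞]
  [4, 0, 13, ∞]
  [∞, ∞, 0, ∞]
  [8, 5, 8, 0]

This is the Floyd-Warshall all-pairs shortest-path computation. For each intermediate vertex k = 0, 1, …, 3, update dist[i][j] ← min(dist[i][j], dist[i][k] + dist[k][j]). The final matrix gives, for each (i, j), the minimum total weight of any directed path from i to j (possibly empty when i = j).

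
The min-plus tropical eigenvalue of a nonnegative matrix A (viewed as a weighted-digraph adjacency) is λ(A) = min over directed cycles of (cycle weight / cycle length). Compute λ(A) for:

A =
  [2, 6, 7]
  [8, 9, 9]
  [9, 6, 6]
λ(A) = 2

Enumerate directed cycles and compute their means (weight / length). Sample:
  cycle 0 → 0: weight = 2, length = 1, mean = 2/1 ≈ 2.000
  cycle 1 → 1: weight = 9, length = 1, mean = 9/1 ≈ 9.000
  cycle 2 → 2: weight = 6, length = 1, mean = 6/1 ≈ 6.000
  cycle 0 → 1 → 0: weight = 14, length = 2, mean = 14/2 ≈ 7.000
  cycle 0 → 2 → 0: weight = 16, length = 2, mean = 16/2 ≈ 8.000
  cycle 1 → 0 → 1: weight = 14, length = 2, mean = 14/2 ≈ 7.000
Minimum mean = 2.000, attained e.g. along the cycle 0 → 0 with weight 2 and length 1. So λ(A) = 2/1 = 2.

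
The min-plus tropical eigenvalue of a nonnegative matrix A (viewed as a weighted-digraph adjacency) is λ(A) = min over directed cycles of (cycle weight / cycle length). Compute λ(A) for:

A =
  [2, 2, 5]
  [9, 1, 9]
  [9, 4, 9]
λ(A) = 1

Enumerate directed cycles and compute their means (weight / length). Sample:
  cycle 0 → 0: weight = 2, length = 1, mean = 2/1 ≈ 2.000
  cycle 1 → 1: weight = 1, length = 1, mean = 1/1 ≈ 1.000
  cycle 2 → 2: weight = 9, length = 1, mean = 9/1 ≈ 9.000
  cycle 0 → 1 → 0: weight = 11, length = 2, mean = 11/2 ≈ 5.500
  cycle 0 → 2 → 0: weight = 14, length = 2, mean = 14/2 ≈ 7.000
  cycle 1 → 0 → 1: weight = 11, length = 2, mean = 11/2 ≈ 5.500
Minimum mean = 1.000, attained e.g. along the cycle 1 → 1 with weight 1 and length 1. So λ(A) = 1/1 = 1.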